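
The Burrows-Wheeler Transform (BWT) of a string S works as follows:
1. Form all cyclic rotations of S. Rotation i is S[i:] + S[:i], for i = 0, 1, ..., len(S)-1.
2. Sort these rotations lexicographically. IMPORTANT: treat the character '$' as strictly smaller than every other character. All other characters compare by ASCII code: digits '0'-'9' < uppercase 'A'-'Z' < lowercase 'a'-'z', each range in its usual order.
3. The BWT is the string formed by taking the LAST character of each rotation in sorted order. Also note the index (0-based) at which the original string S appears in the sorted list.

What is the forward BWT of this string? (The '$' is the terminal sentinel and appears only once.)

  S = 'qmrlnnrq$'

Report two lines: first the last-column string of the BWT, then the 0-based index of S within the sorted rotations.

Answer: qrqlnr$mn
6

Derivation:
All 9 rotations (rotation i = S[i:]+S[:i]):
  rot[0] = qmrlnnrq$
  rot[1] = mrlnnrq$q
  rot[2] = rlnnrq$qm
  rot[3] = lnnrq$qmr
  rot[4] = nnrq$qmrl
  rot[5] = nrq$qmrln
  rot[6] = rq$qmrlnn
  rot[7] = q$qmrlnnr
  rot[8] = $qmrlnnrq
Sorted (with $ < everything):
  sorted[0] = $qmrlnnrq  (last char: 'q')
  sorted[1] = lnnrq$qmr  (last char: 'r')
  sorted[2] = mrlnnrq$q  (last char: 'q')
  sorted[3] = nnrq$qmrl  (last char: 'l')
  sorted[4] = nrq$qmrln  (last char: 'n')
  sorted[5] = q$qmrlnnr  (last char: 'r')
  sorted[6] = qmrlnnrq$  (last char: '$')
  sorted[7] = rlnnrq$qm  (last char: 'm')
  sorted[8] = rq$qmrlnn  (last char: 'n')
Last column: qrqlnr$mn
Original string S is at sorted index 6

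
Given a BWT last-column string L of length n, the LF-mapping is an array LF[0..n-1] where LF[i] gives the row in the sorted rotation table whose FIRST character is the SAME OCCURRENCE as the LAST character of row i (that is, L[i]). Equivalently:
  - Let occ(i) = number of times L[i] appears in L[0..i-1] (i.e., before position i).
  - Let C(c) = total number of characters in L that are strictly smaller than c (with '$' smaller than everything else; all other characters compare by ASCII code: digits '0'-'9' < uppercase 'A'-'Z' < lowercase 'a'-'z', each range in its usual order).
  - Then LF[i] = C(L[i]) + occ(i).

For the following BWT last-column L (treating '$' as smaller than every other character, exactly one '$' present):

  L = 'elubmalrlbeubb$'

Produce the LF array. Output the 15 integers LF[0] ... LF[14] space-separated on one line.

Answer: 6 8 13 2 11 1 9 12 10 3 7 14 4 5 0

Derivation:
Char counts: '$':1, 'a':1, 'b':4, 'e':2, 'l':3, 'm':1, 'r':1, 'u':2
C (first-col start): C('$')=0, C('a')=1, C('b')=2, C('e')=6, C('l')=8, C('m')=11, C('r')=12, C('u')=13
L[0]='e': occ=0, LF[0]=C('e')+0=6+0=6
L[1]='l': occ=0, LF[1]=C('l')+0=8+0=8
L[2]='u': occ=0, LF[2]=C('u')+0=13+0=13
L[3]='b': occ=0, LF[3]=C('b')+0=2+0=2
L[4]='m': occ=0, LF[4]=C('m')+0=11+0=11
L[5]='a': occ=0, LF[5]=C('a')+0=1+0=1
L[6]='l': occ=1, LF[6]=C('l')+1=8+1=9
L[7]='r': occ=0, LF[7]=C('r')+0=12+0=12
L[8]='l': occ=2, LF[8]=C('l')+2=8+2=10
L[9]='b': occ=1, LF[9]=C('b')+1=2+1=3
L[10]='e': occ=1, LF[10]=C('e')+1=6+1=7
L[11]='u': occ=1, LF[11]=C('u')+1=13+1=14
L[12]='b': occ=2, LF[12]=C('b')+2=2+2=4
L[13]='b': occ=3, LF[13]=C('b')+3=2+3=5
L[14]='$': occ=0, LF[14]=C('$')+0=0+0=0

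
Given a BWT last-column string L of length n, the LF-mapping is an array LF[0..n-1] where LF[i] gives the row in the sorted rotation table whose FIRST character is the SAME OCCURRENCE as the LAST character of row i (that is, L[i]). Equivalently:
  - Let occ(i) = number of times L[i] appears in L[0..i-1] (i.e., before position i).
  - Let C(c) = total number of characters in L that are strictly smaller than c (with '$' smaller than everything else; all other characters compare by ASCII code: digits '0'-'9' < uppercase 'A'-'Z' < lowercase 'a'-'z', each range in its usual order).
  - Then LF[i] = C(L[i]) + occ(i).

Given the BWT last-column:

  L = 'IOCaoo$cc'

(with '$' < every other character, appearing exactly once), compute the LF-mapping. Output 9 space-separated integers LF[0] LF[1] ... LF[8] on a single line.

Answer: 2 3 1 4 7 8 0 5 6

Derivation:
Char counts: '$':1, 'C':1, 'I':1, 'O':1, 'a':1, 'c':2, 'o':2
C (first-col start): C('$')=0, C('C')=1, C('I')=2, C('O')=3, C('a')=4, C('c')=5, C('o')=7
L[0]='I': occ=0, LF[0]=C('I')+0=2+0=2
L[1]='O': occ=0, LF[1]=C('O')+0=3+0=3
L[2]='C': occ=0, LF[2]=C('C')+0=1+0=1
L[3]='a': occ=0, LF[3]=C('a')+0=4+0=4
L[4]='o': occ=0, LF[4]=C('o')+0=7+0=7
L[5]='o': occ=1, LF[5]=C('o')+1=7+1=8
L[6]='$': occ=0, LF[6]=C('$')+0=0+0=0
L[7]='c': occ=0, LF[7]=C('c')+0=5+0=5
L[8]='c': occ=1, LF[8]=C('c')+1=5+1=6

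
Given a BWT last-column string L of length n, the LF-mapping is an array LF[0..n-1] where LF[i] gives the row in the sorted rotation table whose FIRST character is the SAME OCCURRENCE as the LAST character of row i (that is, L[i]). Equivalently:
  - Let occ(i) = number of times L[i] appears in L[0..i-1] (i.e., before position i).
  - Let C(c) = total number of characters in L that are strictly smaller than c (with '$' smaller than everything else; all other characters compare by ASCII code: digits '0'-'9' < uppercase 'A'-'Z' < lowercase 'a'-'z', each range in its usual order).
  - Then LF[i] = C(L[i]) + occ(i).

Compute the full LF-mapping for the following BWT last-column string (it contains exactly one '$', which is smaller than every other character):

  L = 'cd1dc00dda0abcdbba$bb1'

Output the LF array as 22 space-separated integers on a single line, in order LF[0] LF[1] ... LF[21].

Char counts: '$':1, '0':3, '1':2, 'a':3, 'b':5, 'c':3, 'd':5
C (first-col start): C('$')=0, C('0')=1, C('1')=4, C('a')=6, C('b')=9, C('c')=14, C('d')=17
L[0]='c': occ=0, LF[0]=C('c')+0=14+0=14
L[1]='d': occ=0, LF[1]=C('d')+0=17+0=17
L[2]='1': occ=0, LF[2]=C('1')+0=4+0=4
L[3]='d': occ=1, LF[3]=C('d')+1=17+1=18
L[4]='c': occ=1, LF[4]=C('c')+1=14+1=15
L[5]='0': occ=0, LF[5]=C('0')+0=1+0=1
L[6]='0': occ=1, LF[6]=C('0')+1=1+1=2
L[7]='d': occ=2, LF[7]=C('d')+2=17+2=19
L[8]='d': occ=3, LF[8]=C('d')+3=17+3=20
L[9]='a': occ=0, LF[9]=C('a')+0=6+0=6
L[10]='0': occ=2, LF[10]=C('0')+2=1+2=3
L[11]='a': occ=1, LF[11]=C('a')+1=6+1=7
L[12]='b': occ=0, LF[12]=C('b')+0=9+0=9
L[13]='c': occ=2, LF[13]=C('c')+2=14+2=16
L[14]='d': occ=4, LF[14]=C('d')+4=17+4=21
L[15]='b': occ=1, LF[15]=C('b')+1=9+1=10
L[16]='b': occ=2, LF[16]=C('b')+2=9+2=11
L[17]='a': occ=2, LF[17]=C('a')+2=6+2=8
L[18]='$': occ=0, LF[18]=C('$')+0=0+0=0
L[19]='b': occ=3, LF[19]=C('b')+3=9+3=12
L[20]='b': occ=4, LF[20]=C('b')+4=9+4=13
L[21]='1': occ=1, LF[21]=C('1')+1=4+1=5

Answer: 14 17 4 18 15 1 2 19 20 6 3 7 9 16 21 10 11 8 0 12 13 5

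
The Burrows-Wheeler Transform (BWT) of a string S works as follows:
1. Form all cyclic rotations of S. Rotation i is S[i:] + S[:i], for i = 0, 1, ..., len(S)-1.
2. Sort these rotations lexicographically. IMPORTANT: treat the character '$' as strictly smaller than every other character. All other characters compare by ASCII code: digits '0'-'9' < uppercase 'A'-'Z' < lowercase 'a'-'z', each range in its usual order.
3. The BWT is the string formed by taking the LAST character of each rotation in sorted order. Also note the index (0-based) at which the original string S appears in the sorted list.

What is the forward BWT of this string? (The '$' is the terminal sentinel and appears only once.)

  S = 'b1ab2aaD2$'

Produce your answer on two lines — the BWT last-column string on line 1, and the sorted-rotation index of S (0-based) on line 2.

All 10 rotations (rotation i = S[i:]+S[:i]):
  rot[0] = b1ab2aaD2$
  rot[1] = 1ab2aaD2$b
  rot[2] = ab2aaD2$b1
  rot[3] = b2aaD2$b1a
  rot[4] = 2aaD2$b1ab
  rot[5] = aaD2$b1ab2
  rot[6] = aD2$b1ab2a
  rot[7] = D2$b1ab2aa
  rot[8] = 2$b1ab2aaD
  rot[9] = $b1ab2aaD2
Sorted (with $ < everything):
  sorted[0] = $b1ab2aaD2  (last char: '2')
  sorted[1] = 1ab2aaD2$b  (last char: 'b')
  sorted[2] = 2$b1ab2aaD  (last char: 'D')
  sorted[3] = 2aaD2$b1ab  (last char: 'b')
  sorted[4] = D2$b1ab2aa  (last char: 'a')
  sorted[5] = aD2$b1ab2a  (last char: 'a')
  sorted[6] = aaD2$b1ab2  (last char: '2')
  sorted[7] = ab2aaD2$b1  (last char: '1')
  sorted[8] = b1ab2aaD2$  (last char: '$')
  sorted[9] = b2aaD2$b1a  (last char: 'a')
Last column: 2bDbaa21$a
Original string S is at sorted index 8

Answer: 2bDbaa21$a
8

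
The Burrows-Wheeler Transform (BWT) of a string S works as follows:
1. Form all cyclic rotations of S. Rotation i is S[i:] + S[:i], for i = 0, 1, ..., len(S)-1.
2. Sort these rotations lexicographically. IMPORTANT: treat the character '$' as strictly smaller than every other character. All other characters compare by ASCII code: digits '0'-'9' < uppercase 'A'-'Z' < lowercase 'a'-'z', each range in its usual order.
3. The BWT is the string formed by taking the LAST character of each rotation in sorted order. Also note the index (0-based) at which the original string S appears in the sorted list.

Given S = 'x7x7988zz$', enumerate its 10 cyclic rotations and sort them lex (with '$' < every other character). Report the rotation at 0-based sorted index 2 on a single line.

All 10 rotations (rotation i = S[i:]+S[:i]):
  rot[0] = x7x7988zz$
  rot[1] = 7x7988zz$x
  rot[2] = x7988zz$x7
  rot[3] = 7988zz$x7x
  rot[4] = 988zz$x7x7
  rot[5] = 88zz$x7x79
  rot[6] = 8zz$x7x798
  rot[7] = zz$x7x7988
  rot[8] = z$x7x7988z
  rot[9] = $x7x7988zz
Sorted (with $ < everything):
  sorted[0] = $x7x7988zz
  sorted[1] = 7988zz$x7x
  sorted[2] = 7x7988zz$x
  sorted[3] = 88zz$x7x79
  sorted[4] = 8zz$x7x798
  sorted[5] = 988zz$x7x7
  sorted[6] = x7988zz$x7
  sorted[7] = x7x7988zz$
  sorted[8] = z$x7x7988z
  sorted[9] = zz$x7x7988
sorted[2] = 7x7988zz$x

Answer: 7x7988zz$x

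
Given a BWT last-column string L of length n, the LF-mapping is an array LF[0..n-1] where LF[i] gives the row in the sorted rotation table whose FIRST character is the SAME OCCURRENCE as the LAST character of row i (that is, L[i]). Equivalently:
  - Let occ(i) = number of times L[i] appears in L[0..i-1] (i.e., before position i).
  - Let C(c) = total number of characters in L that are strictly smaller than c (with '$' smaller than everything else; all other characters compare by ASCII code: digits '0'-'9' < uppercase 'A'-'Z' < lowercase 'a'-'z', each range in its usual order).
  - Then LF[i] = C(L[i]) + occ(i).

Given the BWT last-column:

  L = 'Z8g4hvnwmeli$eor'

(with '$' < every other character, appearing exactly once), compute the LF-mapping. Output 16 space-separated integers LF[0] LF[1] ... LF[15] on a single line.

Answer: 3 2 6 1 7 14 11 15 10 4 9 8 0 5 12 13

Derivation:
Char counts: '$':1, '4':1, '8':1, 'Z':1, 'e':2, 'g':1, 'h':1, 'i':1, 'l':1, 'm':1, 'n':1, 'o':1, 'r':1, 'v':1, 'w':1
C (first-col start): C('$')=0, C('4')=1, C('8')=2, C('Z')=3, C('e')=4, C('g')=6, C('h')=7, C('i')=8, C('l')=9, C('m')=10, C('n')=11, C('o')=12, C('r')=13, C('v')=14, C('w')=15
L[0]='Z': occ=0, LF[0]=C('Z')+0=3+0=3
L[1]='8': occ=0, LF[1]=C('8')+0=2+0=2
L[2]='g': occ=0, LF[2]=C('g')+0=6+0=6
L[3]='4': occ=0, LF[3]=C('4')+0=1+0=1
L[4]='h': occ=0, LF[4]=C('h')+0=7+0=7
L[5]='v': occ=0, LF[5]=C('v')+0=14+0=14
L[6]='n': occ=0, LF[6]=C('n')+0=11+0=11
L[7]='w': occ=0, LF[7]=C('w')+0=15+0=15
L[8]='m': occ=0, LF[8]=C('m')+0=10+0=10
L[9]='e': occ=0, LF[9]=C('e')+0=4+0=4
L[10]='l': occ=0, LF[10]=C('l')+0=9+0=9
L[11]='i': occ=0, LF[11]=C('i')+0=8+0=8
L[12]='$': occ=0, LF[12]=C('$')+0=0+0=0
L[13]='e': occ=1, LF[13]=C('e')+1=4+1=5
L[14]='o': occ=0, LF[14]=C('o')+0=12+0=12
L[15]='r': occ=0, LF[15]=C('r')+0=13+0=13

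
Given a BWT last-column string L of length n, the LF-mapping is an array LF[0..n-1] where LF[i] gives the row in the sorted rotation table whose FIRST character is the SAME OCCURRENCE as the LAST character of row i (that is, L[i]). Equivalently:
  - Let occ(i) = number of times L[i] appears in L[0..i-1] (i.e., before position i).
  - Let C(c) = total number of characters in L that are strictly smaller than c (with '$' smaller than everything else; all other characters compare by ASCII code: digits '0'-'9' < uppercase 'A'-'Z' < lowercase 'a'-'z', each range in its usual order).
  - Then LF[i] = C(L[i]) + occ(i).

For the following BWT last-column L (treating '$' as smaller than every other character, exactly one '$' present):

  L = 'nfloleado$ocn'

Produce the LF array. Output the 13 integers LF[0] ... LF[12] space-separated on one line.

Answer: 8 5 6 10 7 4 1 3 11 0 12 2 9

Derivation:
Char counts: '$':1, 'a':1, 'c':1, 'd':1, 'e':1, 'f':1, 'l':2, 'n':2, 'o':3
C (first-col start): C('$')=0, C('a')=1, C('c')=2, C('d')=3, C('e')=4, C('f')=5, C('l')=6, C('n')=8, C('o')=10
L[0]='n': occ=0, LF[0]=C('n')+0=8+0=8
L[1]='f': occ=0, LF[1]=C('f')+0=5+0=5
L[2]='l': occ=0, LF[2]=C('l')+0=6+0=6
L[3]='o': occ=0, LF[3]=C('o')+0=10+0=10
L[4]='l': occ=1, LF[4]=C('l')+1=6+1=7
L[5]='e': occ=0, LF[5]=C('e')+0=4+0=4
L[6]='a': occ=0, LF[6]=C('a')+0=1+0=1
L[7]='d': occ=0, LF[7]=C('d')+0=3+0=3
L[8]='o': occ=1, LF[8]=C('o')+1=10+1=11
L[9]='$': occ=0, LF[9]=C('$')+0=0+0=0
L[10]='o': occ=2, LF[10]=C('o')+2=10+2=12
L[11]='c': occ=0, LF[11]=C('c')+0=2+0=2
L[12]='n': occ=1, LF[12]=C('n')+1=8+1=9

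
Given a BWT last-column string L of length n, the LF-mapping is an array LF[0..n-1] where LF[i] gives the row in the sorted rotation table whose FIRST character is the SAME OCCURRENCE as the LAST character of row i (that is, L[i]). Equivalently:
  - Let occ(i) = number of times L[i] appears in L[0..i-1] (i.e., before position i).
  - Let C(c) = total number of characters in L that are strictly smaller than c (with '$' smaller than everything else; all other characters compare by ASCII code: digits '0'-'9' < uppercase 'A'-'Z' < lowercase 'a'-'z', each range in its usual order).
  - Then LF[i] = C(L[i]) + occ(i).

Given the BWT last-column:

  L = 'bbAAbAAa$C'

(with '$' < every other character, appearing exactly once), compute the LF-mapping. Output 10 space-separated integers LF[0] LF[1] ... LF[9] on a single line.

Answer: 7 8 1 2 9 3 4 6 0 5

Derivation:
Char counts: '$':1, 'A':4, 'C':1, 'a':1, 'b':3
C (first-col start): C('$')=0, C('A')=1, C('C')=5, C('a')=6, C('b')=7
L[0]='b': occ=0, LF[0]=C('b')+0=7+0=7
L[1]='b': occ=1, LF[1]=C('b')+1=7+1=8
L[2]='A': occ=0, LF[2]=C('A')+0=1+0=1
L[3]='A': occ=1, LF[3]=C('A')+1=1+1=2
L[4]='b': occ=2, LF[4]=C('b')+2=7+2=9
L[5]='A': occ=2, LF[5]=C('A')+2=1+2=3
L[6]='A': occ=3, LF[6]=C('A')+3=1+3=4
L[7]='a': occ=0, LF[7]=C('a')+0=6+0=6
L[8]='$': occ=0, LF[8]=C('$')+0=0+0=0
L[9]='C': occ=0, LF[9]=C('C')+0=5+0=5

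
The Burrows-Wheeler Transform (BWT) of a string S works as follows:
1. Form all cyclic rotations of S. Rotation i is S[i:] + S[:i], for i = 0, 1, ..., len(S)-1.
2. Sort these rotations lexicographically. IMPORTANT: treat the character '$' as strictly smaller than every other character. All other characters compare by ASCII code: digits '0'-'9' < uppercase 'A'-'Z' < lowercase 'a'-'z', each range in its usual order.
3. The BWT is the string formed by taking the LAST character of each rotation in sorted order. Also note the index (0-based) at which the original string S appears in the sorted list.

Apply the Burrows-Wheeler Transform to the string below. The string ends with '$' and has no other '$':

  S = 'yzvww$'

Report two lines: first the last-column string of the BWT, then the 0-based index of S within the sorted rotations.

Answer: wzwv$y
4

Derivation:
All 6 rotations (rotation i = S[i:]+S[:i]):
  rot[0] = yzvww$
  rot[1] = zvww$y
  rot[2] = vww$yz
  rot[3] = ww$yzv
  rot[4] = w$yzvw
  rot[5] = $yzvww
Sorted (with $ < everything):
  sorted[0] = $yzvww  (last char: 'w')
  sorted[1] = vww$yz  (last char: 'z')
  sorted[2] = w$yzvw  (last char: 'w')
  sorted[3] = ww$yzv  (last char: 'v')
  sorted[4] = yzvww$  (last char: '$')
  sorted[5] = zvww$y  (last char: 'y')
Last column: wzwv$y
Original string S is at sorted index 4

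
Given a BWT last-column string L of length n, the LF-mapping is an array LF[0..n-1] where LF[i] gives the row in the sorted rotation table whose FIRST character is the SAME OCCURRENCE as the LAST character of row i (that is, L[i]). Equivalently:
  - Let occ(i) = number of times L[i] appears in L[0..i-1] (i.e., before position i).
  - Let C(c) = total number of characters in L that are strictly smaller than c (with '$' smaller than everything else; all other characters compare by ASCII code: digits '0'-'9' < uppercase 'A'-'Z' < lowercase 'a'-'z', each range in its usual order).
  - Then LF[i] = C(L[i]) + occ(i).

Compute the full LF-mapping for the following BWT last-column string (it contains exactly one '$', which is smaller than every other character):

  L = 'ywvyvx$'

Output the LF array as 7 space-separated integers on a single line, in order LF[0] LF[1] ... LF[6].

Char counts: '$':1, 'v':2, 'w':1, 'x':1, 'y':2
C (first-col start): C('$')=0, C('v')=1, C('w')=3, C('x')=4, C('y')=5
L[0]='y': occ=0, LF[0]=C('y')+0=5+0=5
L[1]='w': occ=0, LF[1]=C('w')+0=3+0=3
L[2]='v': occ=0, LF[2]=C('v')+0=1+0=1
L[3]='y': occ=1, LF[3]=C('y')+1=5+1=6
L[4]='v': occ=1, LF[4]=C('v')+1=1+1=2
L[5]='x': occ=0, LF[5]=C('x')+0=4+0=4
L[6]='$': occ=0, LF[6]=C('$')+0=0+0=0

Answer: 5 3 1 6 2 4 0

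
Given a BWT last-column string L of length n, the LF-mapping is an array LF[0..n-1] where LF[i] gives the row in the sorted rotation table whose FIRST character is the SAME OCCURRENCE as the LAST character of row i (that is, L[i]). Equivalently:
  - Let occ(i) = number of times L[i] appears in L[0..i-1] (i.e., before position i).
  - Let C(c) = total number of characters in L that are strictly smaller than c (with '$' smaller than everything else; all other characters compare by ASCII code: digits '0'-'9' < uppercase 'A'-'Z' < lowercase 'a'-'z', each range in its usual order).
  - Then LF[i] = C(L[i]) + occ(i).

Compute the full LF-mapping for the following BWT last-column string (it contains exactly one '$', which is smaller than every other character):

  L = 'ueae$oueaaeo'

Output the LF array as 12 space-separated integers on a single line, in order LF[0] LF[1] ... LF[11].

Char counts: '$':1, 'a':3, 'e':4, 'o':2, 'u':2
C (first-col start): C('$')=0, C('a')=1, C('e')=4, C('o')=8, C('u')=10
L[0]='u': occ=0, LF[0]=C('u')+0=10+0=10
L[1]='e': occ=0, LF[1]=C('e')+0=4+0=4
L[2]='a': occ=0, LF[2]=C('a')+0=1+0=1
L[3]='e': occ=1, LF[3]=C('e')+1=4+1=5
L[4]='$': occ=0, LF[4]=C('$')+0=0+0=0
L[5]='o': occ=0, LF[5]=C('o')+0=8+0=8
L[6]='u': occ=1, LF[6]=C('u')+1=10+1=11
L[7]='e': occ=2, LF[7]=C('e')+2=4+2=6
L[8]='a': occ=1, LF[8]=C('a')+1=1+1=2
L[9]='a': occ=2, LF[9]=C('a')+2=1+2=3
L[10]='e': occ=3, LF[10]=C('e')+3=4+3=7
L[11]='o': occ=1, LF[11]=C('o')+1=8+1=9

Answer: 10 4 1 5 0 8 11 6 2 3 7 9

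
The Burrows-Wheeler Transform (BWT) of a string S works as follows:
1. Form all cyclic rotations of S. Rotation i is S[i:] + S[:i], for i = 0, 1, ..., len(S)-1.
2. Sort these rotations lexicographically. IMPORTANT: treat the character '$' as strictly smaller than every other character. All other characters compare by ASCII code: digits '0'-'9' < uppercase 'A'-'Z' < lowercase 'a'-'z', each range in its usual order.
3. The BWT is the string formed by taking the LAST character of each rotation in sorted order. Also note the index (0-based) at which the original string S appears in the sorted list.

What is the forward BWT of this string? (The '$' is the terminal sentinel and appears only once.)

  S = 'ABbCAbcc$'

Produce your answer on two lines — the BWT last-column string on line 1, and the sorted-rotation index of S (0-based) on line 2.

Answer: c$CAbBAcb
1

Derivation:
All 9 rotations (rotation i = S[i:]+S[:i]):
  rot[0] = ABbCAbcc$
  rot[1] = BbCAbcc$A
  rot[2] = bCAbcc$AB
  rot[3] = CAbcc$ABb
  rot[4] = Abcc$ABbC
  rot[5] = bcc$ABbCA
  rot[6] = cc$ABbCAb
  rot[7] = c$ABbCAbc
  rot[8] = $ABbCAbcc
Sorted (with $ < everything):
  sorted[0] = $ABbCAbcc  (last char: 'c')
  sorted[1] = ABbCAbcc$  (last char: '$')
  sorted[2] = Abcc$ABbC  (last char: 'C')
  sorted[3] = BbCAbcc$A  (last char: 'A')
  sorted[4] = CAbcc$ABb  (last char: 'b')
  sorted[5] = bCAbcc$AB  (last char: 'B')
  sorted[6] = bcc$ABbCA  (last char: 'A')
  sorted[7] = c$ABbCAbc  (last char: 'c')
  sorted[8] = cc$ABbCAb  (last char: 'b')
Last column: c$CAbBAcb
Original string S is at sorted index 1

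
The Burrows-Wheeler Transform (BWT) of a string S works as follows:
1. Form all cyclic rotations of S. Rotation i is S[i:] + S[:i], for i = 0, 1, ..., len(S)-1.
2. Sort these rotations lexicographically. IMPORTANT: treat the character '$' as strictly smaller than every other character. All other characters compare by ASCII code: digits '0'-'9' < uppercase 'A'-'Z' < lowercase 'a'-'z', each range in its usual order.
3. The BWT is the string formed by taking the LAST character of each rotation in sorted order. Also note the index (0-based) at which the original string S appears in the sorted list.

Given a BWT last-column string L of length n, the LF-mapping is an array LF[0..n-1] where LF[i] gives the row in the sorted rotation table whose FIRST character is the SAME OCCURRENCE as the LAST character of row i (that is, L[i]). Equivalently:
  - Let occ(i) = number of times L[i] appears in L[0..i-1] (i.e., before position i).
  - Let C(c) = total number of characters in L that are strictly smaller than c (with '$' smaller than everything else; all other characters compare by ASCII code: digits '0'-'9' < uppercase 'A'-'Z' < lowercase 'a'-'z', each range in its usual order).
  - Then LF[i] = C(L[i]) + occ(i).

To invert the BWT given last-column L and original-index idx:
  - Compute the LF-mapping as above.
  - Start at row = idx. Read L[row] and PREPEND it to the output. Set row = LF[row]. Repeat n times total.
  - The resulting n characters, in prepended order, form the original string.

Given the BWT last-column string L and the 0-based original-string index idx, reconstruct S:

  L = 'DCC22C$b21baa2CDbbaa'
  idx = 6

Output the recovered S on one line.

Answer: C1CabbC222C2aaDabbD$

Derivation:
LF mapping: 10 6 7 2 3 8 0 16 4 1 17 12 13 5 9 11 18 19 14 15
Walk LF starting at row 6, prepending L[row]:
  step 1: row=6, L[6]='$', prepend. Next row=LF[6]=0
  step 2: row=0, L[0]='D', prepend. Next row=LF[0]=10
  step 3: row=10, L[10]='b', prepend. Next row=LF[10]=17
  step 4: row=17, L[17]='b', prepend. Next row=LF[17]=19
  step 5: row=19, L[19]='a', prepend. Next row=LF[19]=15
  step 6: row=15, L[15]='D', prepend. Next row=LF[15]=11
  step 7: row=11, L[11]='a', prepend. Next row=LF[11]=12
  step 8: row=12, L[12]='a', prepend. Next row=LF[12]=13
  step 9: row=13, L[13]='2', prepend. Next row=LF[13]=5
  step 10: row=5, L[5]='C', prepend. Next row=LF[5]=8
  step 11: row=8, L[8]='2', prepend. Next row=LF[8]=4
  step 12: row=4, L[4]='2', prepend. Next row=LF[4]=3
  step 13: row=3, L[3]='2', prepend. Next row=LF[3]=2
  step 14: row=2, L[2]='C', prepend. Next row=LF[2]=7
  step 15: row=7, L[7]='b', prepend. Next row=LF[7]=16
  step 16: row=16, L[16]='b', prepend. Next row=LF[16]=18
  step 17: row=18, L[18]='a', prepend. Next row=LF[18]=14
  step 18: row=14, L[14]='C', prepend. Next row=LF[14]=9
  step 19: row=9, L[9]='1', prepend. Next row=LF[9]=1
  step 20: row=1, L[1]='C', prepend. Next row=LF[1]=6
Reversed output: C1CabbC222C2aaDabbD$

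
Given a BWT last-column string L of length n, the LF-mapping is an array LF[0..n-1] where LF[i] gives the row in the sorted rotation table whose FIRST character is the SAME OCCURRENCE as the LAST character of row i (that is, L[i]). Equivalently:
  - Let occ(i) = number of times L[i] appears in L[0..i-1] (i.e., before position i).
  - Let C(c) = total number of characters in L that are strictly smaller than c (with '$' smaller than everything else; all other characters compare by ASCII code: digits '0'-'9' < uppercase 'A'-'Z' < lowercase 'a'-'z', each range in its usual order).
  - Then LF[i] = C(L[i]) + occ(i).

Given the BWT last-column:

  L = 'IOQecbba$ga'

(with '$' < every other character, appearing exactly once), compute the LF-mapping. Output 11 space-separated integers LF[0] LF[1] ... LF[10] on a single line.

Answer: 1 2 3 9 8 6 7 4 0 10 5

Derivation:
Char counts: '$':1, 'I':1, 'O':1, 'Q':1, 'a':2, 'b':2, 'c':1, 'e':1, 'g':1
C (first-col start): C('$')=0, C('I')=1, C('O')=2, C('Q')=3, C('a')=4, C('b')=6, C('c')=8, C('e')=9, C('g')=10
L[0]='I': occ=0, LF[0]=C('I')+0=1+0=1
L[1]='O': occ=0, LF[1]=C('O')+0=2+0=2
L[2]='Q': occ=0, LF[2]=C('Q')+0=3+0=3
L[3]='e': occ=0, LF[3]=C('e')+0=9+0=9
L[4]='c': occ=0, LF[4]=C('c')+0=8+0=8
L[5]='b': occ=0, LF[5]=C('b')+0=6+0=6
L[6]='b': occ=1, LF[6]=C('b')+1=6+1=7
L[7]='a': occ=0, LF[7]=C('a')+0=4+0=4
L[8]='$': occ=0, LF[8]=C('$')+0=0+0=0
L[9]='g': occ=0, LF[9]=C('g')+0=10+0=10
L[10]='a': occ=1, LF[10]=C('a')+1=4+1=5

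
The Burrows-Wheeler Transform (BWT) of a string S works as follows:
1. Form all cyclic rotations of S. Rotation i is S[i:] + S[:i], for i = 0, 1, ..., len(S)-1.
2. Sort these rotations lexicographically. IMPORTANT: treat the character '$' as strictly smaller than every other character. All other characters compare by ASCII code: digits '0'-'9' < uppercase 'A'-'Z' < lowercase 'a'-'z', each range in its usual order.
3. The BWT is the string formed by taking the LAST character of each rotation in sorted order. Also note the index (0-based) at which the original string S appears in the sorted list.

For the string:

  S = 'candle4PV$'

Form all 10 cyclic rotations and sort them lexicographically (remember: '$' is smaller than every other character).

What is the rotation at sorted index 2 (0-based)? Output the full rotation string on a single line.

Answer: PV$candle4

Derivation:
All 10 rotations (rotation i = S[i:]+S[:i]):
  rot[0] = candle4PV$
  rot[1] = andle4PV$c
  rot[2] = ndle4PV$ca
  rot[3] = dle4PV$can
  rot[4] = le4PV$cand
  rot[5] = e4PV$candl
  rot[6] = 4PV$candle
  rot[7] = PV$candle4
  rot[8] = V$candle4P
  rot[9] = $candle4PV
Sorted (with $ < everything):
  sorted[0] = $candle4PV
  sorted[1] = 4PV$candle
  sorted[2] = PV$candle4
  sorted[3] = V$candle4P
  sorted[4] = andle4PV$c
  sorted[5] = candle4PV$
  sorted[6] = dle4PV$can
  sorted[7] = e4PV$candl
  sorted[8] = le4PV$cand
  sorted[9] = ndle4PV$ca
sorted[2] = PV$candle4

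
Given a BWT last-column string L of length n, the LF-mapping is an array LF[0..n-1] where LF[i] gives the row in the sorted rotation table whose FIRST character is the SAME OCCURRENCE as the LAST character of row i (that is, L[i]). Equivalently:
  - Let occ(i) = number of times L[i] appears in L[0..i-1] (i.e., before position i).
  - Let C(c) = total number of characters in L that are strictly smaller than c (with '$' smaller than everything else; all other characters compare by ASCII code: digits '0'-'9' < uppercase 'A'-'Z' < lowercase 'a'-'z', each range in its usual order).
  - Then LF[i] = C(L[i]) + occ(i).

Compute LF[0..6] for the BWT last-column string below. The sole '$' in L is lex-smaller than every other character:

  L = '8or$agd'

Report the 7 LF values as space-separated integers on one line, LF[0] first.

Answer: 1 5 6 0 2 4 3

Derivation:
Char counts: '$':1, '8':1, 'a':1, 'd':1, 'g':1, 'o':1, 'r':1
C (first-col start): C('$')=0, C('8')=1, C('a')=2, C('d')=3, C('g')=4, C('o')=5, C('r')=6
L[0]='8': occ=0, LF[0]=C('8')+0=1+0=1
L[1]='o': occ=0, LF[1]=C('o')+0=5+0=5
L[2]='r': occ=0, LF[2]=C('r')+0=6+0=6
L[3]='$': occ=0, LF[3]=C('$')+0=0+0=0
L[4]='a': occ=0, LF[4]=C('a')+0=2+0=2
L[5]='g': occ=0, LF[5]=C('g')+0=4+0=4
L[6]='d': occ=0, LF[6]=C('d')+0=3+0=3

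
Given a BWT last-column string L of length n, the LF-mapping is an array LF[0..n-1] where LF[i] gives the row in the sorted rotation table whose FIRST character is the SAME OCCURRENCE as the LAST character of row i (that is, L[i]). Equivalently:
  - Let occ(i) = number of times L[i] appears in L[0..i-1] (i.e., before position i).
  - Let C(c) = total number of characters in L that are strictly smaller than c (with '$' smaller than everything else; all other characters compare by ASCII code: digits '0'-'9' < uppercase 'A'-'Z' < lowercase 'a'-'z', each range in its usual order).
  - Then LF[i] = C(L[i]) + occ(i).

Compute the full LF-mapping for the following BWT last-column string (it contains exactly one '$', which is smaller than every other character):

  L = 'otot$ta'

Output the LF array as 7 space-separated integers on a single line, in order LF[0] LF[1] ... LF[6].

Char counts: '$':1, 'a':1, 'o':2, 't':3
C (first-col start): C('$')=0, C('a')=1, C('o')=2, C('t')=4
L[0]='o': occ=0, LF[0]=C('o')+0=2+0=2
L[1]='t': occ=0, LF[1]=C('t')+0=4+0=4
L[2]='o': occ=1, LF[2]=C('o')+1=2+1=3
L[3]='t': occ=1, LF[3]=C('t')+1=4+1=5
L[4]='$': occ=0, LF[4]=C('$')+0=0+0=0
L[5]='t': occ=2, LF[5]=C('t')+2=4+2=6
L[6]='a': occ=0, LF[6]=C('a')+0=1+0=1

Answer: 2 4 3 5 0 6 1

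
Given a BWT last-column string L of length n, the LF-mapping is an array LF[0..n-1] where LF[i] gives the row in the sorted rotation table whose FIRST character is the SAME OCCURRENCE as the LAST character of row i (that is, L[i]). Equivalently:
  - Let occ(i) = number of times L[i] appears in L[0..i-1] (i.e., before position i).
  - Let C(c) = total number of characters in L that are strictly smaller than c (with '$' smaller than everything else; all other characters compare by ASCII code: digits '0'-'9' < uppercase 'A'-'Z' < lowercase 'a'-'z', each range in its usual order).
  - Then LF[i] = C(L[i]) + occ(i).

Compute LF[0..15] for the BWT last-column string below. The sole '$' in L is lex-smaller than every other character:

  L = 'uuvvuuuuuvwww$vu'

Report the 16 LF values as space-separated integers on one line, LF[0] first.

Char counts: '$':1, 'u':8, 'v':4, 'w':3
C (first-col start): C('$')=0, C('u')=1, C('v')=9, C('w')=13
L[0]='u': occ=0, LF[0]=C('u')+0=1+0=1
L[1]='u': occ=1, LF[1]=C('u')+1=1+1=2
L[2]='v': occ=0, LF[2]=C('v')+0=9+0=9
L[3]='v': occ=1, LF[3]=C('v')+1=9+1=10
L[4]='u': occ=2, LF[4]=C('u')+2=1+2=3
L[5]='u': occ=3, LF[5]=C('u')+3=1+3=4
L[6]='u': occ=4, LF[6]=C('u')+4=1+4=5
L[7]='u': occ=5, LF[7]=C('u')+5=1+5=6
L[8]='u': occ=6, LF[8]=C('u')+6=1+6=7
L[9]='v': occ=2, LF[9]=C('v')+2=9+2=11
L[10]='w': occ=0, LF[10]=C('w')+0=13+0=13
L[11]='w': occ=1, LF[11]=C('w')+1=13+1=14
L[12]='w': occ=2, LF[12]=C('w')+2=13+2=15
L[13]='$': occ=0, LF[13]=C('$')+0=0+0=0
L[14]='v': occ=3, LF[14]=C('v')+3=9+3=12
L[15]='u': occ=7, LF[15]=C('u')+7=1+7=8

Answer: 1 2 9 10 3 4 5 6 7 11 13 14 15 0 12 8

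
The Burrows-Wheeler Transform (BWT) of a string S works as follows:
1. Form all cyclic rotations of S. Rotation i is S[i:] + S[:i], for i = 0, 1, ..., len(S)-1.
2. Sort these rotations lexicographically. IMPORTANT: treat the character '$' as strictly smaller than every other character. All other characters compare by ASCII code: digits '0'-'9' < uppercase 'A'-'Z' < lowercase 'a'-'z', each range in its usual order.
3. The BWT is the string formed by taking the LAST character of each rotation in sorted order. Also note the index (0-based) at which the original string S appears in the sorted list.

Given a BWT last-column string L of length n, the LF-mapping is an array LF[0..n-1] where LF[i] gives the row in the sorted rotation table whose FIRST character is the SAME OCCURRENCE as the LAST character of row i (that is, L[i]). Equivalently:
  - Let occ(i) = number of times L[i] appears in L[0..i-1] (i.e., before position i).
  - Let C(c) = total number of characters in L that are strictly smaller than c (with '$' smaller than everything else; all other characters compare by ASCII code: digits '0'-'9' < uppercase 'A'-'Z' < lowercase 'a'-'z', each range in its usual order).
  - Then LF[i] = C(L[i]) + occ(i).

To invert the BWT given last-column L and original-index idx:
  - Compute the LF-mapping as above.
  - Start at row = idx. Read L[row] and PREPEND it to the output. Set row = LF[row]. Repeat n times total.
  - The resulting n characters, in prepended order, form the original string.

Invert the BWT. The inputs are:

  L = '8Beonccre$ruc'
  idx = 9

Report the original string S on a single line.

LF mapping: 1 2 6 9 8 3 4 10 7 0 11 12 5
Walk LF starting at row 9, prepending L[row]:
  step 1: row=9, L[9]='$', prepend. Next row=LF[9]=0
  step 2: row=0, L[0]='8', prepend. Next row=LF[0]=1
  step 3: row=1, L[1]='B', prepend. Next row=LF[1]=2
  step 4: row=2, L[2]='e', prepend. Next row=LF[2]=6
  step 5: row=6, L[6]='c', prepend. Next row=LF[6]=4
  step 6: row=4, L[4]='n', prepend. Next row=LF[4]=8
  step 7: row=8, L[8]='e', prepend. Next row=LF[8]=7
  step 8: row=7, L[7]='r', prepend. Next row=LF[7]=10
  step 9: row=10, L[10]='r', prepend. Next row=LF[10]=11
  step 10: row=11, L[11]='u', prepend. Next row=LF[11]=12
  step 11: row=12, L[12]='c', prepend. Next row=LF[12]=5
  step 12: row=5, L[5]='c', prepend. Next row=LF[5]=3
  step 13: row=3, L[3]='o', prepend. Next row=LF[3]=9
Reversed output: occurrenceB8$

Answer: occurrenceB8$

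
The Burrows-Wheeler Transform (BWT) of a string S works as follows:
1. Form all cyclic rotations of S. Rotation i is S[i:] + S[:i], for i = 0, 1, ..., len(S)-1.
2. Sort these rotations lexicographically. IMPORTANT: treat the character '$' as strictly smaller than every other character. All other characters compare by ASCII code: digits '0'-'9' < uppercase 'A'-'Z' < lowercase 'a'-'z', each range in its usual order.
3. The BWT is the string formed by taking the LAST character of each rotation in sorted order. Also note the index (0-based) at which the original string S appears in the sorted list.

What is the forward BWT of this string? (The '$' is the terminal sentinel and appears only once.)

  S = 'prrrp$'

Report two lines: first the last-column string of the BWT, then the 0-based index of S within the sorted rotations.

All 6 rotations (rotation i = S[i:]+S[:i]):
  rot[0] = prrrp$
  rot[1] = rrrp$p
  rot[2] = rrp$pr
  rot[3] = rp$prr
  rot[4] = p$prrr
  rot[5] = $prrrp
Sorted (with $ < everything):
  sorted[0] = $prrrp  (last char: 'p')
  sorted[1] = p$prrr  (last char: 'r')
  sorted[2] = prrrp$  (last char: '$')
  sorted[3] = rp$prr  (last char: 'r')
  sorted[4] = rrp$pr  (last char: 'r')
  sorted[5] = rrrp$p  (last char: 'p')
Last column: pr$rrp
Original string S is at sorted index 2

Answer: pr$rrp
2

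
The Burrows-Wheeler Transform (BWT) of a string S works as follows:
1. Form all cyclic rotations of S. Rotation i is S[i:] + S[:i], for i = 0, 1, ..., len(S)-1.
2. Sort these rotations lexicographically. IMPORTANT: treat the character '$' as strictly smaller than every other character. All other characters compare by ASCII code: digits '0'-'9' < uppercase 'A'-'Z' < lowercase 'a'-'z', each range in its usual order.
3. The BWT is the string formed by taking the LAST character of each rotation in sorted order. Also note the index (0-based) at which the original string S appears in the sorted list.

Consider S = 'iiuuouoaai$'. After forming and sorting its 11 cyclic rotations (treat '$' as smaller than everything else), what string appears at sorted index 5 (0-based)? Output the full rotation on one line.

Answer: iuuouoaai$i

Derivation:
All 11 rotations (rotation i = S[i:]+S[:i]):
  rot[0] = iiuuouoaai$
  rot[1] = iuuouoaai$i
  rot[2] = uuouoaai$ii
  rot[3] = uouoaai$iiu
  rot[4] = ouoaai$iiuu
  rot[5] = uoaai$iiuuo
  rot[6] = oaai$iiuuou
  rot[7] = aai$iiuuouo
  rot[8] = ai$iiuuouoa
  rot[9] = i$iiuuouoaa
  rot[10] = $iiuuouoaai
Sorted (with $ < everything):
  sorted[0] = $iiuuouoaai
  sorted[1] = aai$iiuuouo
  sorted[2] = ai$iiuuouoa
  sorted[3] = i$iiuuouoaa
  sorted[4] = iiuuouoaai$
  sorted[5] = iuuouoaai$i
  sorted[6] = oaai$iiuuou
  sorted[7] = ouoaai$iiuu
  sorted[8] = uoaai$iiuuo
  sorted[9] = uouoaai$iiu
  sorted[10] = uuouoaai$ii
sorted[5] = iuuouoaai$i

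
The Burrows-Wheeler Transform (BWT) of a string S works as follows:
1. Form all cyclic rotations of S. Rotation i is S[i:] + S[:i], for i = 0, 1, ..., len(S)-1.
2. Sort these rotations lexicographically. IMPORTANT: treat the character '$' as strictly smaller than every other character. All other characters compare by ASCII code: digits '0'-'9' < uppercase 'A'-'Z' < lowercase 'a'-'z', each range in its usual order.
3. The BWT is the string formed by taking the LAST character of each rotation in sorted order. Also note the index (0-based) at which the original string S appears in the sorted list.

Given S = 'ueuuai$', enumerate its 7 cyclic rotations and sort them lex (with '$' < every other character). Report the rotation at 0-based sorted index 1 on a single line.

Answer: ai$ueuu

Derivation:
All 7 rotations (rotation i = S[i:]+S[:i]):
  rot[0] = ueuuai$
  rot[1] = euuai$u
  rot[2] = uuai$ue
  rot[3] = uai$ueu
  rot[4] = ai$ueuu
  rot[5] = i$ueuua
  rot[6] = $ueuuai
Sorted (with $ < everything):
  sorted[0] = $ueuuai
  sorted[1] = ai$ueuu
  sorted[2] = euuai$u
  sorted[3] = i$ueuua
  sorted[4] = uai$ueu
  sorted[5] = ueuuai$
  sorted[6] = uuai$ue
sorted[1] = ai$ueuu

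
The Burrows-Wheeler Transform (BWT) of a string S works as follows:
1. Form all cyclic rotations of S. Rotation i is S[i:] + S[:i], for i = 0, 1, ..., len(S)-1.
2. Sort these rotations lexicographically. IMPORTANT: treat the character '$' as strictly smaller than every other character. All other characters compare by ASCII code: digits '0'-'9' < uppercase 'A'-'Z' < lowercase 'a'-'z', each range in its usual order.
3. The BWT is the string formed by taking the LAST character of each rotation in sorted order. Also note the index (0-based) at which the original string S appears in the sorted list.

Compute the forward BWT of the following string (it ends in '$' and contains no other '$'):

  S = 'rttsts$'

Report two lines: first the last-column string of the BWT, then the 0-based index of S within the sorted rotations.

Answer: s$ttstr
1

Derivation:
All 7 rotations (rotation i = S[i:]+S[:i]):
  rot[0] = rttsts$
  rot[1] = ttsts$r
  rot[2] = tsts$rt
  rot[3] = sts$rtt
  rot[4] = ts$rtts
  rot[5] = s$rttst
  rot[6] = $rttsts
Sorted (with $ < everything):
  sorted[0] = $rttsts  (last char: 's')
  sorted[1] = rttsts$  (last char: '$')
  sorted[2] = s$rttst  (last char: 't')
  sorted[3] = sts$rtt  (last char: 't')
  sorted[4] = ts$rtts  (last char: 's')
  sorted[5] = tsts$rt  (last char: 't')
  sorted[6] = ttsts$r  (last char: 'r')
Last column: s$ttstr
Original string S is at sorted index 1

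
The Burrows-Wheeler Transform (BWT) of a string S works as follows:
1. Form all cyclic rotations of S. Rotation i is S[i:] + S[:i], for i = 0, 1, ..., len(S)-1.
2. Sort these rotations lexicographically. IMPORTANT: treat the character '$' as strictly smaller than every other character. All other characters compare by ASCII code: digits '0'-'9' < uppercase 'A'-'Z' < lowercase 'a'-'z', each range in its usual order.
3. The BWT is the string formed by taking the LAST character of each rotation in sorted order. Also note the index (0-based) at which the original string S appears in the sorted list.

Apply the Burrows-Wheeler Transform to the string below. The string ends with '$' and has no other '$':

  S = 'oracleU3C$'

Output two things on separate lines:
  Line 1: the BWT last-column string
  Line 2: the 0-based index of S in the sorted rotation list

All 10 rotations (rotation i = S[i:]+S[:i]):
  rot[0] = oracleU3C$
  rot[1] = racleU3C$o
  rot[2] = acleU3C$or
  rot[3] = cleU3C$ora
  rot[4] = leU3C$orac
  rot[5] = eU3C$oracl
  rot[6] = U3C$oracle
  rot[7] = 3C$oracleU
  rot[8] = C$oracleU3
  rot[9] = $oracleU3C
Sorted (with $ < everything):
  sorted[0] = $oracleU3C  (last char: 'C')
  sorted[1] = 3C$oracleU  (last char: 'U')
  sorted[2] = C$oracleU3  (last char: '3')
  sorted[3] = U3C$oracle  (last char: 'e')
  sorted[4] = acleU3C$or  (last char: 'r')
  sorted[5] = cleU3C$ora  (last char: 'a')
  sorted[6] = eU3C$oracl  (last char: 'l')
  sorted[7] = leU3C$orac  (last char: 'c')
  sorted[8] = oracleU3C$  (last char: '$')
  sorted[9] = racleU3C$o  (last char: 'o')
Last column: CU3eralc$o
Original string S is at sorted index 8

Answer: CU3eralc$o
8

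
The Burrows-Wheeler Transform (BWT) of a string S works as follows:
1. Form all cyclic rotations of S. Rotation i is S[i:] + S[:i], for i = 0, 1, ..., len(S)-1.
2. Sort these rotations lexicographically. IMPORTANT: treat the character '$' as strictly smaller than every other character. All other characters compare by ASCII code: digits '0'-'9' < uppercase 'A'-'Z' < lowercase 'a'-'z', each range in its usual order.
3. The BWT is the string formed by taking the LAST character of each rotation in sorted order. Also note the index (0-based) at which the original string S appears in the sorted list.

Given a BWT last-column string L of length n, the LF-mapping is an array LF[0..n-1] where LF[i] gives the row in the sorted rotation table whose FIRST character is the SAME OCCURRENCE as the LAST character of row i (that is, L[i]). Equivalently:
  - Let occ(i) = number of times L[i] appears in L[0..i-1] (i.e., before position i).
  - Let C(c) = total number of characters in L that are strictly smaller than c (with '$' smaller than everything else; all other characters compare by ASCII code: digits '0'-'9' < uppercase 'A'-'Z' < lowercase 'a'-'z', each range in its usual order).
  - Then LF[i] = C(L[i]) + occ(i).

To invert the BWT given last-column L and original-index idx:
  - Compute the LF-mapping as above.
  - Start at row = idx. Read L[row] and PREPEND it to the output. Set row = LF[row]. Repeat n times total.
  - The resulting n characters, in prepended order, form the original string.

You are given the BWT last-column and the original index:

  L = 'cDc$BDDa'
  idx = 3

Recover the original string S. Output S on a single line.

Answer: DacDBDc$

Derivation:
LF mapping: 6 2 7 0 1 3 4 5
Walk LF starting at row 3, prepending L[row]:
  step 1: row=3, L[3]='$', prepend. Next row=LF[3]=0
  step 2: row=0, L[0]='c', prepend. Next row=LF[0]=6
  step 3: row=6, L[6]='D', prepend. Next row=LF[6]=4
  step 4: row=4, L[4]='B', prepend. Next row=LF[4]=1
  step 5: row=1, L[1]='D', prepend. Next row=LF[1]=2
  step 6: row=2, L[2]='c', prepend. Next row=LF[2]=7
  step 7: row=7, L[7]='a', prepend. Next row=LF[7]=5
  step 8: row=5, L[5]='D', prepend. Next row=LF[5]=3
Reversed output: DacDBDc$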